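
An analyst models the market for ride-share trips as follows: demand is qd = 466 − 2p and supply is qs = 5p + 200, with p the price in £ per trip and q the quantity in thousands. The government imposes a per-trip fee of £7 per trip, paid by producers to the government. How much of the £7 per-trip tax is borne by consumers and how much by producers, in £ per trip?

Before the tax: set 466 − 2p = 5p + 200 → p* = £38, q* = 390.
With the tax collected from producers, supply shifts: qs = 5(p − 7) + 200.
Solving gives q = 380 with consumers paying £43 and producers receiving £36 (the £7 wedge).
Burden on consumers: £5; on producers: £2. (They sum to £7.)
The less price-elastic side of the market bears the larger share of a per-unit tax.

Consumers bear £5 per trip; producers bear £2 per trip.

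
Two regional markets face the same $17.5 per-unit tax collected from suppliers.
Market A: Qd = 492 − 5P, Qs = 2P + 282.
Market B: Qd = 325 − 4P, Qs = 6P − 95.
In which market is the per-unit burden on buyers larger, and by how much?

Market A: pre-tax P* = $30, Q* = 342; post-tax Q = 317; per-unit burden on buyers = $5.
Market B: pre-tax P* = $42, Q* = 157; post-tax Q = 115; per-unit burden on buyers = $10.5.
Difference: $5 vs $10.5 → market B is larger by $5.5.

Market B, by $5.5.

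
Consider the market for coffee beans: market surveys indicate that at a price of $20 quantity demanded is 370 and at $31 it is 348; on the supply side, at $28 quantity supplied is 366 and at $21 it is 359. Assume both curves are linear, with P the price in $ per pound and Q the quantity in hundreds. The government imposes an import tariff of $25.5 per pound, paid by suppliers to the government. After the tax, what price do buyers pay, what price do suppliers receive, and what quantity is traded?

Demand slope: (348 − 370)/(31 − 20) = -2, so Qd = 410 − 2P.
Supply slope: (359 − 366)/(21 − 28) = 1, so Qs = P + 338.
Without the tax, 410 − 2P = P + 338 gives 3P = 72, so P* = $24 and Q* = 362.
With the tax collected from suppliers, supply shifts: Qs = (P − 25.5) + 338.
Solving gives Q = 345 with buyers paying $32.5 and suppliers receiving $7 (the $25.5 wedge).

Buyers pay $32.5; suppliers receive $7; quantity = 345.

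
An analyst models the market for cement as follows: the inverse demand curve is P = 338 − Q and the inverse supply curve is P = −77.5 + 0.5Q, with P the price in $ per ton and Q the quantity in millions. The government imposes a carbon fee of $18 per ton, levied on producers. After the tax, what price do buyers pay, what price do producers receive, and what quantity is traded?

Buyers pay $73; producers receive $55; quantity = 265.

Rewrite in direct form: Qd = 338 − P and Qs = 2P + 155.
Without the tax, 338 − P = 2P + 155 gives 3P = 183, so P* = $61 and Q* = 277.
With the tax collected from producers, supply shifts: Qs = 2(P − 18) + 155.
New equilibrium: buyers pay $73, producers receive $55, Q = 265. (Wedge: Pb − Ps = 18.)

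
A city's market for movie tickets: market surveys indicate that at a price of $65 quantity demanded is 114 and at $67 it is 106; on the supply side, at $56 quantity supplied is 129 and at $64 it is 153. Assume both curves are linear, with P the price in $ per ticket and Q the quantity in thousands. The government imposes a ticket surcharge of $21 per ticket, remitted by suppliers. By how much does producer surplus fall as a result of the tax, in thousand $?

Producer surplus falls by $1440 thousand.

Demand slope: (106 − 114)/(67 − 65) = -4, so Qd = 374 − 4P.
Supply slope: (153 − 129)/(64 − 56) = 3, so Qs = 3P − 39.
Before the tax: set 374 − 4P = 3P − 39 → P* = $59, Q* = 138.
With the tax collected from suppliers, supply shifts: Qs = 3(P − 21) − 39.
Solving gives Q = 102 with buyers paying $68 and suppliers receiving $47 (the $21 wedge).
ΔPS is the trapezoid between Q = 102 and Q = 138 of height $12: ½ · (138 + 102) · 12 = $1440.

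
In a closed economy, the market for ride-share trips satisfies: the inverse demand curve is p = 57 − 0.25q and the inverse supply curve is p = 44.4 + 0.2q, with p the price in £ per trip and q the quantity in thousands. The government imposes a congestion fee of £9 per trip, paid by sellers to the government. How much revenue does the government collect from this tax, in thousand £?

Tax revenue = £72 thousand.

Inverting to q(p) form: qd = 228 − 4p; qs = 5p − 222.
Without the tax, 228 − 4p = 5p − 222 gives 9p = 450, so p* = £50 and q* = 28.
With the tax collected from sellers, supply shifts: qs = 5(p − 9) − 222.
New equilibrium: consumers pay £55, sellers receive £46, q = 8. (Wedge: pb − ps = 9.)
Revenue = t · Q = 9 · 8 = £72.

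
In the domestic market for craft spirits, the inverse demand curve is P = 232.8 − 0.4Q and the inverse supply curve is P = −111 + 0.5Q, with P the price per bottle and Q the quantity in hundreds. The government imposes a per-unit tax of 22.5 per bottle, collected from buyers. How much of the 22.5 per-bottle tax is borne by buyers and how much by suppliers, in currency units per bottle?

Buyers bear 10 per bottle; suppliers bear 12.5 per bottle.

Inverting to Q(P) form: Qd = 582 − 2.5P; Qs = 2P + 222.
Without the tax, 582 − 2.5P = 2P + 222 gives 4.5P = 360, so P* = 80 and Q* = 382.
With the tax collected from buyers, demand (in seller-price terms) shifts: Qd = 582 − 2.5(P + 22.5).
New equilibrium: buyers pay 90, suppliers receive 67.5, Q = 357. (Wedge: Pb − Ps = 22.5.)
Burden on buyers: 10; on suppliers: 12.5. (They sum to 22.5.)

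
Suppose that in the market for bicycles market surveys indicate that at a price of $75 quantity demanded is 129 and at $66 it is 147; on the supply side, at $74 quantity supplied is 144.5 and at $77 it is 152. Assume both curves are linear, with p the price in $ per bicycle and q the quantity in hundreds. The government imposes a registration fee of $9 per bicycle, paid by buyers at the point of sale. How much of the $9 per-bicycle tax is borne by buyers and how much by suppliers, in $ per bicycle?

Demand slope: (147 − 129)/(66 − 75) = -2, so qd = 279 − 2p.
Supply slope: (152 − 144.5)/(77 − 74) = 2.5, so qs = 2.5p − 40.5.
Before the tax: set 279 − 2p = 2.5p − 40.5 → p* = $71, q* = 137.
With the tax collected from buyers, demand (in seller-price terms) shifts: qd = 279 − 2(p + 9).
New equilibrium: buyers pay $76, suppliers receive $67, q = 127. (Wedge: pb − ps = 9.)
Burden on buyers: $5; on suppliers: $4. (They sum to $9.)

Buyers bear $5 per bicycle; suppliers bear $4 per bicycle.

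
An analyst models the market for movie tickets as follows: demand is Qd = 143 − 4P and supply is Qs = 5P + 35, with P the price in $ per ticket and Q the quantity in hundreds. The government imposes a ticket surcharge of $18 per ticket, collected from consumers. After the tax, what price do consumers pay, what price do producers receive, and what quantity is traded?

Consumers pay $22; producers receive $4; quantity = 55.

Without the tax, 143 − 4P = 5P + 35 gives 9P = 108, so P* = $12 and Q* = 95.
With the tax collected from consumers, demand (in seller-price terms) shifts: Qd = 143 − 4(P + 18).
Solving gives Q = 55 with consumers paying $22 and producers receiving $4 (the $18 wedge).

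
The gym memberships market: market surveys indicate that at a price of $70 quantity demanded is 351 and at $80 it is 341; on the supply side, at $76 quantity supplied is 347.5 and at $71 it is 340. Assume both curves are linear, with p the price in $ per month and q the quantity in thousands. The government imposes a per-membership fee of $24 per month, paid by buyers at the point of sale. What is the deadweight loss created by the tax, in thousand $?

Deadweight loss = $172.8 thousand.

Demand slope: (341 − 351)/(80 − 70) = -1, so qd = 421 − p.
Supply slope: (340 − 347.5)/(71 − 76) = 1.5, so qs = 1.5p + 233.5.
Before the tax: set 421 − p = 1.5p + 233.5 → p* = $75, q* = 346.
With the tax collected from buyers, demand (in seller-price terms) shifts: qd = 421 − (p + 24).
Solving gives q = 331.6 with buyers paying $89.4 and suppliers receiving $65.4 (the $24 wedge).
Quantity falls by |ΔQ| = |346 − 331.6| = 14.4.
DWL = ½ · t · |ΔQ| = ½ · 24 · 14.4 = $172.8.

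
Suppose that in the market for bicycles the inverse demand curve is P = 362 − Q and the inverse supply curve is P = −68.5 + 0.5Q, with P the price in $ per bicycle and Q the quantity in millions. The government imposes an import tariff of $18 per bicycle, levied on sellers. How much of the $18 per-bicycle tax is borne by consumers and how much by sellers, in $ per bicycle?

Consumers bear $12 per bicycle; sellers bear $6 per bicycle.

Inverting to Q(P) form: Qd = 362 − P; Qs = 2P + 137.
Before the tax: set 362 − P = 2P + 137 → P* = $75, Q* = 287.
With the tax collected from sellers, supply shifts: Qs = 2(P − 18) + 137.
Solving gives Q = 275 with consumers paying $87 and sellers receiving $69 (the $18 wedge).
Burden on consumers: $12; on sellers: $6. (They sum to $18.)
The less price-elastic side of the market bears the larger share of a per-unit tax.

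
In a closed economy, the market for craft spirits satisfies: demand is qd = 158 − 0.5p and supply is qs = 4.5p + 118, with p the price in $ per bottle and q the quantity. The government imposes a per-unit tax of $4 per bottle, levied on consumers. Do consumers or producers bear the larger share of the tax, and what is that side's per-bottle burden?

Without the tax, 158 − 0.5p = 4.5p + 118 gives 5p = 40, so p* = $8 and q* = 154.
With the tax collected from consumers, demand (in seller-price terms) shifts: qd = 158 − 0.5(p + 4).
Solving gives q = 152.2 with consumers paying $11.6 and producers receiving $7.6 (the $4 wedge).
Per-bottle burden: consumers $3.6, producers $0.4.
Consumers take the larger share because demand is less price-elastic here (demand slope 0.5 vs supply slope 4.5).
The less price-elastic side of the market bears the larger share of a per-unit tax.

Consumers bear the larger share: $3.6 per bottle.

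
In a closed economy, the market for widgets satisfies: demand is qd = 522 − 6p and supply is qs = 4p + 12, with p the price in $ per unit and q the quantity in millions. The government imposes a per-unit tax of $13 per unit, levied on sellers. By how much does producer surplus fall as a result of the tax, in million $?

Producer surplus falls by $1563.12 million.

Before the tax: set 522 − 6p = 4p + 12 → p* = $51, q* = 216.
With the tax collected from sellers, supply shifts: qs = 4(p − 13) + 12.
Solving gives q = 184.8 with consumers paying $56.2 and sellers receiving $43.2 (the $13 wedge).
ΔPS is the trapezoid between Q = 184.8 and Q = 216 of height $7.8: ½ · (216 + 184.8) · 7.8 = $1563.12.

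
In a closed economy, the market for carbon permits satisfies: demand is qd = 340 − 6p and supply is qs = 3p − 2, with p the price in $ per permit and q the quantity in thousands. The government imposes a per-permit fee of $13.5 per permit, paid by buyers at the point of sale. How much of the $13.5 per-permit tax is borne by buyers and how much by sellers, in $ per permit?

Before the tax: set 340 − 6p = 3p − 2 → p* = $38, q* = 112.
With the tax collected from buyers, demand (in seller-price terms) shifts: qd = 340 − 6(p + 13.5).
New equilibrium: buyers pay $42.5, sellers receive $29, q = 85. (Wedge: pb − ps = 13.5.)
Burden on buyers: $4.5; on sellers: $9. (They sum to $13.5.)
The less price-elastic side of the market bears the larger share of a per-unit tax.

Buyers bear $4.5 per permit; sellers bear $9 per permit.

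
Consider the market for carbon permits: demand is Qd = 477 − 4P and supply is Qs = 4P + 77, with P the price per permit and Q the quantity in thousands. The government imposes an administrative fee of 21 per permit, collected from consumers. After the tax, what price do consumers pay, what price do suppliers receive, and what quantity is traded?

Consumers pay 60.5; suppliers receive 39.5; quantity = 235.

Without the tax, 477 − 4P = 4P + 77 gives 8P = 400, so P* = 50 and Q* = 277.
With the tax collected from consumers, demand (in seller-price terms) shifts: Qd = 477 − 4(P + 21).
Solving gives Q = 235 with consumers paying 60.5 and suppliers receiving 39.5 (the 21 wedge).
The less price-elastic side of the market bears the larger share of a per-unit tax.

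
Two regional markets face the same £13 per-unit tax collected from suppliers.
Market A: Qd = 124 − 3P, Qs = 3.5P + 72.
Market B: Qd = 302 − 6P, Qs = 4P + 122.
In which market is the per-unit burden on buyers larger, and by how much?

Market A: pre-tax P* = £8, Q* = 100; post-tax Q = 79; per-unit burden on buyers = £7.
Market B: pre-tax P* = £18, Q* = 194; post-tax Q = 162.8; per-unit burden on buyers = £5.2.
Difference: £7 vs £5.2 → market A is larger by £1.8.

Market A, by £1.8.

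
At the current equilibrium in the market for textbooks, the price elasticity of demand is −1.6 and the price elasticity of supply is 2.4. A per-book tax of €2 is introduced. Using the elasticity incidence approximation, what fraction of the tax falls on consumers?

Consumers' share ≈ 0.6.

Incidence ratio: consumers' share ≈ εs / (εs + |εd|) = 2.4 / (2.4 + 1.6) = 0.6.
Supply is the more elastic side, so consumers bear the larger share.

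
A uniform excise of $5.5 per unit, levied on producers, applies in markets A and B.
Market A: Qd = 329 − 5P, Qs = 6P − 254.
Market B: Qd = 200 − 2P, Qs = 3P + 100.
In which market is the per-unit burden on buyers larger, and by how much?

Market B, by $0.3.

Market A: pre-tax P* = $53, Q* = 64; post-tax Q = 49; per-unit burden on buyers = $3.
Market B: pre-tax P* = $20, Q* = 160; post-tax Q = 153.4; per-unit burden on buyers = $3.3.
Difference: $3 vs $3.3 → market B is larger by $0.3.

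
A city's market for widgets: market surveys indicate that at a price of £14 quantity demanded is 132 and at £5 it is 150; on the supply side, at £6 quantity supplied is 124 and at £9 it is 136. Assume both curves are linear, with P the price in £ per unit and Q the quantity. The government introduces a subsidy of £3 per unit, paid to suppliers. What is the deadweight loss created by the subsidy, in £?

Deadweight loss = £6.

Demand slope: (150 − 132)/(5 − 14) = -2, so Qd = 160 − 2P.
Supply slope: (136 − 124)/(9 − 6) = 4, so Qs = 4P + 100.
Before the subsidy: set 160 − 2P = 4P + 100 → P* = £10, Q* = 140.
With a per-unit subsidy paid to suppliers, each receives P + 3 per unit sold, so supply becomes Qs = 4(P + 3) + 100.
Solving gives Q = 144 with consumers paying £8 and suppliers receiving £11 (the £3 wedge).
Quantity rises by |ΔQ| = |140 − 144| = 4.
DWL = ½ · t · |ΔQ| = ½ · 3 · 4 = £6.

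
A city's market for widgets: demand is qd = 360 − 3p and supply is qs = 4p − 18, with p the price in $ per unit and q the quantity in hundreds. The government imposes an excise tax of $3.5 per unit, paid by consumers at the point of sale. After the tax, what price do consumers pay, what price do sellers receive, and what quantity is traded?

Consumers pay $56; sellers receive $52.5; quantity = 192.

Before the tax: set 360 − 3p = 4p − 18 → p* = $54, q* = 198.
With the tax collected from consumers, demand (in seller-price terms) shifts: qd = 360 − 3(p + 3.5).
Solving gives q = 192 with consumers paying $56 and sellers receiving $52.5 (the $3.5 wedge).
The less price-elastic side of the market bears the larger share of a per-unit tax.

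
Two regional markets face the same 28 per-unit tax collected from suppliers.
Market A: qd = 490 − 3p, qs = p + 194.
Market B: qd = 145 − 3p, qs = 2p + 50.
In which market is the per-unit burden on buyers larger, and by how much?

Market B, by 4.2.

Market A: pre-tax p* = 74, q* = 268; post-tax q = 247; per-unit burden on buyers = 7.
Market B: pre-tax p* = 19, q* = 88; post-tax q = 54.4; per-unit burden on buyers = 11.2.
Difference: 7 vs 11.2 → market B is larger by 4.2.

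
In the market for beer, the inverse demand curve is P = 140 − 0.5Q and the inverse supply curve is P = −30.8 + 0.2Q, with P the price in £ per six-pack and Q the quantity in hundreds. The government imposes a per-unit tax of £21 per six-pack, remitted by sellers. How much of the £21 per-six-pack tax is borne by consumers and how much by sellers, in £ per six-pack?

Consumers bear £15 per six-pack; sellers bear £6 per six-pack.

Inverting to Q(P) form: Qd = 280 − 2P; Qs = 5P + 154.
Without the tax, 280 − 2P = 5P + 154 gives 7P = 126, so P* = £18 and Q* = 244.
With the tax collected from sellers, supply shifts: Qs = 5(P − 21) + 154.
New equilibrium: consumers pay £33, sellers receive £12, Q = 214. (Wedge: Pb − Ps = 21.)
Burden on consumers: £15; on sellers: £6. (They sum to £21.)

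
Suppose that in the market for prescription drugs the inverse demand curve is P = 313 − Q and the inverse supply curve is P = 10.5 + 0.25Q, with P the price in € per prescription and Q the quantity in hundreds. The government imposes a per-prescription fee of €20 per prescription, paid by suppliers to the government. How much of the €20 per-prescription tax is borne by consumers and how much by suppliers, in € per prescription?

Rewrite in direct form: Qd = 313 − P and Qs = 4P − 42.
Before the tax: set 313 − P = 4P − 42 → P* = €71, Q* = 242.
With the tax collected from suppliers, supply shifts: Qs = 4(P − 20) − 42.
Solving gives Q = 226 with consumers paying €87 and suppliers receiving €67 (the €20 wedge).
Burden on consumers: €16; on suppliers: €4. (They sum to €20.)

Consumers bear €16 per prescription; suppliers bear €4 per prescription.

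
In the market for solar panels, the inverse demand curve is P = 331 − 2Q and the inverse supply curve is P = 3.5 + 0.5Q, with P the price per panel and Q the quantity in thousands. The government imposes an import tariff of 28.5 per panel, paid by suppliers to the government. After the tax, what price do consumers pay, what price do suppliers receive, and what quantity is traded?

Rewrite in direct form: Qd = 165.5 − 0.5P and Qs = 2P − 7.
Before the tax: set 165.5 − 0.5P = 2P − 7 → P* = 69, Q* = 131.
With the tax collected from suppliers, supply shifts: Qs = 2(P − 28.5) − 7.
Solving gives Q = 119.6 with consumers paying 91.8 and suppliers receiving 63.3 (the 28.5 wedge).
The less price-elastic side of the market bears the larger share of a per-unit tax.

Consumers pay 91.8; suppliers receive 63.3; quantity = 119.6.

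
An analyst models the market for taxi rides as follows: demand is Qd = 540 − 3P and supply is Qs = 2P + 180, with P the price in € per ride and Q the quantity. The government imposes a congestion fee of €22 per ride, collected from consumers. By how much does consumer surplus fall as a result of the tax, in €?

Consumer surplus falls by €2735.04.

Before the tax: set 540 − 3P = 2P + 180 → P* = €72, Q* = 324.
With the tax collected from consumers, demand (in seller-price terms) shifts: Qd = 540 − 3(P + 22).
Solving gives Q = 297.6 with consumers paying €80.8 and suppliers receiving €58.8 (the €22 wedge).
ΔCS is the trapezoid between Q = 297.6 and Q = 324 of height €8.8: ½ · (324 + 297.6) · 8.8 = €2735.04.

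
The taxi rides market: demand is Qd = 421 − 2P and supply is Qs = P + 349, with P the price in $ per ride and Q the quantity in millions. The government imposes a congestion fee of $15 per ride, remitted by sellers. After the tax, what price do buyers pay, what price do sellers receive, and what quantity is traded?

Before the tax: set 421 − 2P = P + 349 → P* = $24, Q* = 373.
With the tax collected from sellers, supply shifts: Qs = (P − 15) + 349.
New equilibrium: buyers pay $29, sellers receive $14, Q = 363. (Wedge: Pb − Ps = 15.)

Buyers pay $29; sellers receive $14; quantity = 363.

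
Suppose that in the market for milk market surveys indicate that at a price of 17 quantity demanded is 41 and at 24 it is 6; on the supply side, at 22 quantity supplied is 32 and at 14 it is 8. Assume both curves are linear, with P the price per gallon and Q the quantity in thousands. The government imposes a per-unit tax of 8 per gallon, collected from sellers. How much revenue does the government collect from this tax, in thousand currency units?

Demand slope: (6 − 41)/(24 − 17) = -5, so Qd = 126 − 5P.
Supply slope: (8 − 32)/(14 − 22) = 3, so Qs = 3P − 34.
Without the tax, 126 − 5P = 3P − 34 gives 8P = 160, so P* = 20 and Q* = 26.
With the tax collected from sellers, supply shifts: Qs = 3(P − 8) − 34.
Solving gives Q = 11 with consumers paying 23 and sellers receiving 15 (the 8 wedge).
Revenue = t · Q = 8 · 11 = 88.

Tax revenue = 88 thousand.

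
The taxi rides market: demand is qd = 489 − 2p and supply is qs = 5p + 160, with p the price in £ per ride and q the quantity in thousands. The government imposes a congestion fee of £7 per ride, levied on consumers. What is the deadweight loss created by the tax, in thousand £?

Without the tax, 489 − 2p = 5p + 160 gives 7p = 329, so p* = £47 and q* = 395.
With the tax collected from consumers, demand (in seller-price terms) shifts: qd = 489 − 2(p + 7).
New equilibrium: consumers pay £52, suppliers receive £45, q = 385. (Wedge: pb − ps = 7.)
Quantity falls by |ΔQ| = |395 − 385| = 10.
DWL = ½ · t · |ΔQ| = ½ · 7 · 10 = £35.

Deadweight loss = £35 thousand.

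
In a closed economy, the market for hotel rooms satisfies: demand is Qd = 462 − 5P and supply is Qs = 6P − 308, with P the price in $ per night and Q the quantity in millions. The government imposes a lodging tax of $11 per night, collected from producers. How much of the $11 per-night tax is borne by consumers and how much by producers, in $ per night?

Before the tax: set 462 − 5P = 6P − 308 → P* = $70, Q* = 112.
With the tax collected from producers, supply shifts: Qs = 6(P − 11) − 308.
New equilibrium: consumers pay $76, producers receive $65, Q = 82. (Wedge: Pb − Ps = 11.)
Burden on consumers: $6; on producers: $5. (They sum to $11.)

Consumers bear $6 per night; producers bear $5 per night.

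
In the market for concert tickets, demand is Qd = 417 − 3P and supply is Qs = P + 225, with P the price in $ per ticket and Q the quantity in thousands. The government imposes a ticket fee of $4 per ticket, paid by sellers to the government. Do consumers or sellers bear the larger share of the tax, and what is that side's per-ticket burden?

Sellers bear the larger share: $3 per ticket.

Without the tax, 417 − 3P = P + 225 gives 4P = 192, so P* = $48 and Q* = 273.
With the tax collected from sellers, supply shifts: Qs = (P − 4) + 225.
New equilibrium: consumers pay $49, sellers receive $45, Q = 270. (Wedge: Pb − Ps = 4.)
Per-ticket burden: consumers $1, sellers $3.
Sellers take the larger share because supply is less price-elastic here (demand slope 3 vs supply slope 1).
The less price-elastic side of the market bears the larger share of a per-unit tax.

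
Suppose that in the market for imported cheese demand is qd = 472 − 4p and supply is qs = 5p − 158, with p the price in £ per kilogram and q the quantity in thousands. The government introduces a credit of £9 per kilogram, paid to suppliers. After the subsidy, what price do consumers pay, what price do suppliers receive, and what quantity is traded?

Consumers pay £65; suppliers receive £74; quantity = 212.

Without the subsidy, 472 − 4p = 5p − 158 gives 9p = 630, so p* = £70 and q* = 192.
With a per-unit subsidy paid to suppliers, each receives p + 9 per unit sold, so supply becomes qs = 5(p + 9) − 158.
New equilibrium: consumers pay £65, suppliers receive £74, q = 212. (Wedge: pb − ps = −9.)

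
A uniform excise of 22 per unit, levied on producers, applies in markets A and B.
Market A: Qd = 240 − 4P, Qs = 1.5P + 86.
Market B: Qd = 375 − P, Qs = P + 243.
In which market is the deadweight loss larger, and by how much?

Market A: pre-tax P* = 28, Q* = 128; post-tax Q = 104; deadweight loss = 264.
Market B: pre-tax P* = 66, Q* = 309; post-tax Q = 298; deadweight loss = 121.
Difference: 264 vs 121 → market A is larger by 143.

Market A, by 143.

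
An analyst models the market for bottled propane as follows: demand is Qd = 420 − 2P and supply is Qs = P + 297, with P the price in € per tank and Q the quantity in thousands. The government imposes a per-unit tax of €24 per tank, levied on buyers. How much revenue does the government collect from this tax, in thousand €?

Before the tax: set 420 − 2P = P + 297 → P* = €41, Q* = 338.
With the tax collected from buyers, demand (in seller-price terms) shifts: Qd = 420 − 2(P + 24).
Solving gives Q = 322 with buyers paying €49 and producers receiving €25 (the €24 wedge).
Revenue = t · Q = 24 · 322 = €7728.

Tax revenue = €7728 thousand.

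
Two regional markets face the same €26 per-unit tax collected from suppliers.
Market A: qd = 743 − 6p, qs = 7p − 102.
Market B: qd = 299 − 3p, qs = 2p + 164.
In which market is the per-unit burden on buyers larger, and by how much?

Market A: pre-tax p* = €65, q* = 353; post-tax q = 269; per-unit burden on buyers = €14.
Market B: pre-tax p* = €27, q* = 218; post-tax q = 186.8; per-unit burden on buyers = €10.4.
Difference: €14 vs €10.4 → market A is larger by €3.6.

Market A, by €3.6.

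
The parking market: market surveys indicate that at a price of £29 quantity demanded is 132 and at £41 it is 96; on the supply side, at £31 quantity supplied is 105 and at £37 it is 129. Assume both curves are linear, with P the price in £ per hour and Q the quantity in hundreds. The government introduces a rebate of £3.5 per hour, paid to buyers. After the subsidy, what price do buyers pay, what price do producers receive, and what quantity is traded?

Buyers pay £32; producers receive £35.5; quantity = 123.

Demand slope: (96 − 132)/(41 − 29) = -3, so Qd = 219 − 3P.
Supply slope: (129 − 105)/(37 − 31) = 4, so Qs = 4P − 19.
Without the subsidy, 219 − 3P = 4P − 19 gives 7P = 238, so P* = £34 and Q* = 117.
With a per-unit subsidy paid to buyers, each effectively pays P − 3.5, so demand becomes Qd = 219 − 3(P − 3.5).
Solving gives Q = 123 with buyers paying £32 and producers receiving £35.5 (the £3.5 wedge).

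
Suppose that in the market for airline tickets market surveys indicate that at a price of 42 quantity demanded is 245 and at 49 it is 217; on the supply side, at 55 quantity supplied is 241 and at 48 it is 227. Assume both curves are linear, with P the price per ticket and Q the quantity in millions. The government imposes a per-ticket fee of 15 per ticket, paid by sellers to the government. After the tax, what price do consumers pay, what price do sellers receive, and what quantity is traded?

Demand slope: (217 − 245)/(49 − 42) = -4, so Qd = 413 − 4P.
Supply slope: (227 − 241)/(48 − 55) = 2, so Qs = 2P + 131.
Without the tax, 413 − 4P = 2P + 131 gives 6P = 282, so P* = 47 and Q* = 225.
With the tax collected from sellers, supply shifts: Qs = 2(P − 15) + 131.
Solving gives Q = 205 with consumers paying 52 and sellers receiving 37 (the 15 wedge).
The less price-elastic side of the market bears the larger share of a per-unit tax.

Consumers pay 52; sellers receive 37; quantity = 205.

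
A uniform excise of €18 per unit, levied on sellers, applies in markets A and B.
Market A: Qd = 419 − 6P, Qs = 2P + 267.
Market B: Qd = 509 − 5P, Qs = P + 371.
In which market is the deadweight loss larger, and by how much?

Market A: pre-tax P* = €19, Q* = 305; post-tax Q = 278; deadweight loss = €243.
Market B: pre-tax P* = €23, Q* = 394; post-tax Q = 379; deadweight loss = €135.
Difference: €243 vs €135 → market A is larger by €108.

Market A, by €108.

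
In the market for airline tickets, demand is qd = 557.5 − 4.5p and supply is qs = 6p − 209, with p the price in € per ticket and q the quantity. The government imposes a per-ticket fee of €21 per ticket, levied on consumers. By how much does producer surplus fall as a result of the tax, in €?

Without the tax, 557.5 − 4.5p = 6p − 209 gives 10.5p = 766.5, so p* = €73 and q* = 229.
With the tax collected from consumers, demand (in seller-price terms) shifts: qd = 557.5 − 4.5(p + 21).
Solving gives q = 175 with consumers paying €85 and suppliers receiving €64 (the €21 wedge).
ΔPS is the trapezoid between Q = 175 and Q = 229 of height €9: ½ · (229 + 175) · 9 = €1818.

Producer surplus falls by €1818.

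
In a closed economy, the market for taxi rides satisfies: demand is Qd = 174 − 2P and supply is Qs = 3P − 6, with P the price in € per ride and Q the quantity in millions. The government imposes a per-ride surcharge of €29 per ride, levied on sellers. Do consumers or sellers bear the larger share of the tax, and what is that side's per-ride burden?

Consumers bear the larger share: €17.4 per ride.

Without the tax, 174 − 2P = 3P − 6 gives 5P = 180, so P* = €36 and Q* = 102.
With the tax collected from sellers, supply shifts: Qs = 3(P − 29) − 6.
Solving gives Q = 67.2 with consumers paying €53.4 and sellers receiving €24.4 (the €29 wedge).
Per-ride burden: consumers €17.4, sellers €11.6.
Consumers take the larger share because demand is less price-elastic here (demand slope 2 vs supply slope 3).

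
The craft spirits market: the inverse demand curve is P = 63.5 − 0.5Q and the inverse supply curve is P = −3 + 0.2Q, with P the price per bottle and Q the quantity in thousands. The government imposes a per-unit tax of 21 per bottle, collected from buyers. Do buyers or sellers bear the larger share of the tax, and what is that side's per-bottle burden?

Buyers bear the larger share: 15 per bottle.

Inverting to Q(P) form: Qd = 127 − 2P; Qs = 5P + 15.
Before the tax: set 127 − 2P = 5P + 15 → P* = 16, Q* = 95.
With the tax collected from buyers, demand (in seller-price terms) shifts: Qd = 127 − 2(P + 21).
New equilibrium: buyers pay 31, sellers receive 10, Q = 65. (Wedge: Pb − Ps = 21.)
Per-bottle burden: buyers 15, sellers 6.
Buyers take the larger share because demand is less price-elastic here (demand slope 2 vs supply slope 5).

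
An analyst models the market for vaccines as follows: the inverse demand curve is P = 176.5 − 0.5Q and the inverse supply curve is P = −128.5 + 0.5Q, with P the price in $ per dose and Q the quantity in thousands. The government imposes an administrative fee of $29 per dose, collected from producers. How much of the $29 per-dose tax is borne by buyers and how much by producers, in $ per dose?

Rewrite in direct form: Qd = 353 − 2P and Qs = 2P + 257.
Before the tax: set 353 − 2P = 2P + 257 → P* = $24, Q* = 305.
With the tax collected from producers, supply shifts: Qs = 2(P − 29) + 257.
Solving gives Q = 276 with buyers paying $38.5 and producers receiving $9.5 (the $29 wedge).
Burden on buyers: $14.5; on producers: $14.5. (They sum to $29.)
The less price-elastic side of the market bears the larger share of a per-unit tax.

Buyers bear $14.5 per dose; producers bear $14.5 per dose.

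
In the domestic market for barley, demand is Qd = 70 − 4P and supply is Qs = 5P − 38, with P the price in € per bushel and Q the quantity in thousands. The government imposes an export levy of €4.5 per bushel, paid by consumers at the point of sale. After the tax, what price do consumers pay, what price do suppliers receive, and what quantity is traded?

Consumers pay €14.5; suppliers receive €10; quantity = 12.

Before the tax: set 70 − 4P = 5P − 38 → P* = €12, Q* = 22.
With the tax collected from consumers, demand (in seller-price terms) shifts: Qd = 70 − 4(P + 4.5).
New equilibrium: consumers pay €14.5, suppliers receive €10, Q = 12. (Wedge: Pb − Ps = 4.5.)
The less price-elastic side of the market bears the larger share of a per-unit tax.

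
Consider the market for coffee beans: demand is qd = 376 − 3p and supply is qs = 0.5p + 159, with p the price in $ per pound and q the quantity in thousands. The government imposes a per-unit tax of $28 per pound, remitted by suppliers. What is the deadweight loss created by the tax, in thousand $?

Deadweight loss = $168 thousand.

Before the tax: set 376 − 3p = 0.5p + 159 → p* = $62, q* = 190.
With the tax collected from suppliers, supply shifts: qs = 0.5(p − 28) + 159.
Solving gives q = 178 with consumers paying $66 and suppliers receiving $38 (the $28 wedge).
Quantity falls by |ΔQ| = |190 − 178| = 12.
DWL = ½ · t · |ΔQ| = ½ · 28 · 12 = $168.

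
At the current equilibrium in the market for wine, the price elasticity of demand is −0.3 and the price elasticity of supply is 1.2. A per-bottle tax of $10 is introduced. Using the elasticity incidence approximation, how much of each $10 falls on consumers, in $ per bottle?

Consumers bear ≈ $8 per bottle.

Incidence ratio: consumers' share ≈ εs / (εs + |εd|) = 1.2 / (1.2 + 0.3) = 0.8.
So consumers bear ≈ 0.8 × $10 = $8; suppliers bear $2.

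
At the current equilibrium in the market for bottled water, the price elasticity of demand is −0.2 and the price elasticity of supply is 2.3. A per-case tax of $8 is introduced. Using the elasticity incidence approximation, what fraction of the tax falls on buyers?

Incidence ratio: buyers' share ≈ εs / (εs + |εd|) = 2.3 / (2.3 + 0.2) = 0.92.
Supply is the more elastic side, so buyers bear the larger share.

Buyers' share ≈ 0.92.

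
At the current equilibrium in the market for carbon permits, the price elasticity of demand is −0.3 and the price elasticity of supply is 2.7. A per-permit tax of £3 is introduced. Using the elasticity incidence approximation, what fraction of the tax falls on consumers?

Consumers' share ≈ 0.9.

Incidence ratio: consumers' share ≈ εs / (εs + |εd|) = 2.7 / (2.7 + 0.3) = 0.9.
Supply is the more elastic side, so consumers bear the larger share.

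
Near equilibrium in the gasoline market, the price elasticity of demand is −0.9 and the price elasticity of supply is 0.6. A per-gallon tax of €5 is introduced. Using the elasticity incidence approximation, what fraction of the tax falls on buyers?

Incidence ratio: buyers' share ≈ εs / (εs + |εd|) = 0.6 / (0.6 + 0.9) = 0.4.
Supply is the less elastic side, so buyers bear the smaller share.

Buyers' share ≈ 0.4.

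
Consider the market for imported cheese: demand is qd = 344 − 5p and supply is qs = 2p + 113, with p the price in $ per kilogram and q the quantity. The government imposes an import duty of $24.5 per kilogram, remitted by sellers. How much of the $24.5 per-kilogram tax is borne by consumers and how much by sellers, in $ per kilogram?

Consumers bear $7 per kilogram; sellers bear $17.5 per kilogram.

Before the tax: set 344 − 5p = 2p + 113 → p* = $33, q* = 179.
With the tax collected from sellers, supply shifts: qs = 2(p − 24.5) + 113.
Solving gives q = 144 with consumers paying $40 and sellers receiving $15.5 (the $24.5 wedge).
Burden on consumers: $7; on sellers: $17.5. (They sum to $24.5.)
The less price-elastic side of the market bears the larger share of a per-unit tax.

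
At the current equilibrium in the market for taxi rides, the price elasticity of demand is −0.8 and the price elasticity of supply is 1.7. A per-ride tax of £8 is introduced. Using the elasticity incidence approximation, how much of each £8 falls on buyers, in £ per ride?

Buyers bear ≈ £5.44 per ride.

Incidence ratio: buyers' share ≈ εs / (εs + |εd|) = 1.7 / (1.7 + 0.8) = 0.68.
So buyers bear ≈ 0.68 × £8 = £5.44; sellers bear £2.56.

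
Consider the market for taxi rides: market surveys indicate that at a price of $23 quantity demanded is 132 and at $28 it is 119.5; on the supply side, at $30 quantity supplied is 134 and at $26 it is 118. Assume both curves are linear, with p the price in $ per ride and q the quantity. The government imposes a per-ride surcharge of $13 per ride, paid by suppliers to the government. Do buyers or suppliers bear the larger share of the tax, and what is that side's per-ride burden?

Buyers bear the larger share: $8 per ride.

Demand slope: (119.5 − 132)/(28 − 23) = -2.5, so qd = 189.5 − 2.5p.
Supply slope: (118 − 134)/(26 − 30) = 4, so qs = 4p + 14.
Without the tax, 189.5 − 2.5p = 4p + 14 gives 6.5p = 175.5, so p* = $27 and q* = 122.
With the tax collected from suppliers, supply shifts: qs = 4(p − 13) + 14.
New equilibrium: buyers pay $35, suppliers receive $22, q = 102. (Wedge: pb − ps = 13.)
Per-ride burden: buyers $8, suppliers $5.
Buyers take the larger share because demand is less price-elastic here (demand slope 2.5 vs supply slope 4).
The less price-elastic side of the market bears the larger share of a per-unit tax.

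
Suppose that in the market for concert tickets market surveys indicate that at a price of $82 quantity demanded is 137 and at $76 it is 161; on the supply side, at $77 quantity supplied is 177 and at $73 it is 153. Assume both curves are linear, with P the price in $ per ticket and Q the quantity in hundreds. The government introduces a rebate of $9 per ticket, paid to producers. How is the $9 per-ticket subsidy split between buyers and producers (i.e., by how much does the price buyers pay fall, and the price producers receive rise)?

Buyers gain $5.4 per ticket; producers gain $3.6 per ticket.

Demand slope: (161 − 137)/(76 − 82) = -4, so Qd = 465 − 4P.
Supply slope: (153 − 177)/(73 − 77) = 6, so Qs = 6P − 285.
Before the subsidy: set 465 − 4P = 6P − 285 → P* = $75, Q* = 165.
With a per-unit subsidy paid to producers, each receives P + 9 per unit sold, so supply becomes Qs = 6(P + 9) − 285.
Solving gives Q = 186.6 with buyers paying $69.6 and producers receiving $78.6 (the $9 wedge).
Gain to buyers: $5.4; to producers: $3.6. (They sum to $9.)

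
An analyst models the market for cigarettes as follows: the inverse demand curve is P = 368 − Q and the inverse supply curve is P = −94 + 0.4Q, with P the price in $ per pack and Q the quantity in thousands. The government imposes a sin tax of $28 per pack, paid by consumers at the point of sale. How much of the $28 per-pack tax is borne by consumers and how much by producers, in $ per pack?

Inverting to Q(P) form: Qd = 368 − P; Qs = 2.5P + 235.
Without the tax, 368 − P = 2.5P + 235 gives 3.5P = 133, so P* = $38 and Q* = 330.
With the tax collected from consumers, demand (in seller-price terms) shifts: Qd = 368 − (P + 28).
New equilibrium: consumers pay $58, producers receive $30, Q = 310. (Wedge: Pb − Ps = 28.)
Burden on consumers: $20; on producers: $8. (They sum to $28.)

Consumers bear $20 per pack; producers bear $8 per pack.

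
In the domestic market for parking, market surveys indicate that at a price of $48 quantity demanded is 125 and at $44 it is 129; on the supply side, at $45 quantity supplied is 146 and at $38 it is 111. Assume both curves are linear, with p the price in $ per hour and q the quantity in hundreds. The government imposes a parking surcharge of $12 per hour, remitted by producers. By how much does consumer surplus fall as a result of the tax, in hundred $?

Consumer surplus falls by $1260 hundred.

Demand slope: (129 − 125)/(44 − 48) = -1, so qd = 173 − p.
Supply slope: (111 − 146)/(38 − 45) = 5, so qs = 5p − 79.
Before the tax: set 173 − p = 5p − 79 → p* = $42, q* = 131.
With the tax collected from producers, supply shifts: qs = 5(p − 12) − 79.
Solving gives q = 121 with buyers paying $52 and producers receiving $40 (the $12 wedge).
ΔCS is the trapezoid between Q = 121 and Q = 131 of height $10: ½ · (131 + 121) · 10 = $1260.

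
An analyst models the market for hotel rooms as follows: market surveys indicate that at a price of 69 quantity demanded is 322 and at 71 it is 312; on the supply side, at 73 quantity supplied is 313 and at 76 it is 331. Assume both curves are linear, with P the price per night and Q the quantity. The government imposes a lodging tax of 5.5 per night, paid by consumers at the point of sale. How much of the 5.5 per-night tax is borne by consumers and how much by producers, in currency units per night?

Demand slope: (312 − 322)/(71 − 69) = -5, so Qd = 667 − 5P.
Supply slope: (331 − 313)/(76 − 73) = 6, so Qs = 6P − 125.
Before the tax: set 667 − 5P = 6P − 125 → P* = 72, Q* = 307.
With the tax collected from consumers, demand (in seller-price terms) shifts: Qd = 667 − 5(P + 5.5).
Solving gives Q = 292 with consumers paying 75 and producers receiving 69.5 (the 5.5 wedge).
Burden on consumers: 3; on producers: 2.5. (They sum to 5.5.)

Consumers bear 3 per night; producers bear 2.5 per night.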